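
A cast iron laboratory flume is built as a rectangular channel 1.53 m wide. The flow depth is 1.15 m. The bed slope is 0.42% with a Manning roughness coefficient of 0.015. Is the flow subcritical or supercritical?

subcritical

Flow area A = b·y = 1.53 × 1.15 = 1.759 m². Wetted perimeter P = b + 2y = 1.53 + 2×1.15 = 3.83 m.
Hydraulic radius R = A/P = 1.759/3.83 = 0.4594 m.
V = (1/n) R^(2/3) √S = (1/0.015) × 0.4594^(2/3) × √0.0042 = 2.572 m/s. Hydraulic depth D_h = A/T = 1.759/1.53 = 1.15 m.
Froude number Fr = V/√(g·D_h) = 2.572/√(9.81×1.15) = 0.766, which is less than 1, so the flow is subcritical.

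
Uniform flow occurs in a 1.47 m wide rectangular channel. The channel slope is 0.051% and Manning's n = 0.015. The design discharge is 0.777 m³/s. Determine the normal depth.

y_n = 0.697 m

Manning's equation rearranged: A R^(2/3) = nQ / (1·√S) = 0.015 × 0.777 / (√0.00051) = 0.5161.
Trying y = 0.516 m: A R^(2/3) = 0.3423 — too small.
Trying y = 0.824 m: A R^(2/3) = 0.6449 — too large.
Trying y = 0.697 m: A R^(2/3) = 0.5163 — ≈ 0.5161.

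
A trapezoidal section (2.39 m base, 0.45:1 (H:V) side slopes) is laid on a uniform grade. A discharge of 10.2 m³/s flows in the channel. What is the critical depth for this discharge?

At critical depth, Q² T / (g A³) = 1, i.e. A³/T = Q²/g = 10.2²/9.81 = 10.61.
Try y = 0.819 m: A³/T = 3.688 — low.
Try y = 1.27 m: A³/T = 15.06 — high.
Try y = 1.14 m: A³/T = 10.61 — ≈ 10.61.

y_c = 1.14 m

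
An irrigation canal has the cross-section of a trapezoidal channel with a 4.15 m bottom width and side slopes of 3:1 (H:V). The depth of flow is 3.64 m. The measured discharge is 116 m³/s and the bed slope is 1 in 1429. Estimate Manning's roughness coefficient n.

With bottom width b = 4.15 m and side slope z = 3: A = (b + zy)y = (4.15 + 3×3.64)×3.64 = 54.85 m²; P = b + 2y√(1+z²) = 4.15 + 2×3.64×3.162 = 27.17 m.
Hydraulic radius R = A/P = 54.85/27.17 = 2.019 m.
Rearranging Manning's equation: n = (1/Q) A R^(2/3) S^(1/2) = (1/116) × 54.85 × 2.019^(2/3) × √0.0006998 = 0.02.

n = 0.02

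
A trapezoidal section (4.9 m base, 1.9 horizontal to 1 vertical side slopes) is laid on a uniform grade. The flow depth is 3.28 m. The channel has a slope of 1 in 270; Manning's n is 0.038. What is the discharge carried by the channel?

Q = 90.4 m³/s

With bottom width b = 4.9 m and side slope z = 1.9: A = (b + zy)y = (4.9 + 1.9×3.28)×3.28 = 36.51 m²; P = b + 2y√(1+z²) = 4.9 + 2×3.28×2.147 = 18.98 m.
Hydraulic radius R = A/P = 36.51/18.98 = 1.923 m.
Manning's equation: Q = (1/n) A R^(2/3) S^(1/2) = (1/0.038) × 36.51 × 1.923^(2/3) × 0.003704^(1/2) = 90.4 m³/s.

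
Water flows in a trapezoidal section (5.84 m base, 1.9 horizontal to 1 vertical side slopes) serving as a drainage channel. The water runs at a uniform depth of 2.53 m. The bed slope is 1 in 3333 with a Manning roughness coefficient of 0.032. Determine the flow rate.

Q = 20.1 m³/s

With bottom width b = 5.84 m and side slope z = 1.9: A = (b + zy)y = (5.84 + 1.9×2.53)×2.53 = 26.94 m²; P = b + 2y√(1+z²) = 5.84 + 2×2.53×2.147 = 16.7 m.
Hydraulic radius R = A/P = 26.94/16.7 = 1.613 m.
Manning's equation: Q = (1/n) A R^(2/3) S^(1/2) = (1/0.032) × 26.94 × 1.613^(2/3) × 0.0003^(1/2) = 20.1 m³/s.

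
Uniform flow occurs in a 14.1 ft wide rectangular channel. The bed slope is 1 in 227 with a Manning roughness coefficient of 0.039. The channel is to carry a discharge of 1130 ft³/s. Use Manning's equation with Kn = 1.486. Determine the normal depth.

Manning's equation rearranged: A R^(2/3) = nQ / (1.486·√S) = 0.039 × 1130 / (1.486 × √0.004405) = 446.8.
Trying y = 13.6 ft: A R^(2/3) = 533.7 — high.
Trying y = 10.3 ft: A R^(2/3) = 377.2 — low.
Trying y = 11.8 ft: A R^(2/3) = 447.7 — ≈ 446.8.

y_n = 11.8 ft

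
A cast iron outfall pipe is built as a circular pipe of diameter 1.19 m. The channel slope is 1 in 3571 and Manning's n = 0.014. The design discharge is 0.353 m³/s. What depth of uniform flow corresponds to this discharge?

Manning's equation rearranged: A R^(2/3) = nQ / (1·√S) = 0.014 × 0.353 / (√0.00028) = 0.2953.
At y = 0.789 m: A R^(2/3) = 0.3856 — high.
At y = 0.482 m: A R^(2/3) = 0.1709 — low.
At y = 0.661 m: A R^(2/3) = 0.295 — ≈ 0.2953.

y_n = 0.661 m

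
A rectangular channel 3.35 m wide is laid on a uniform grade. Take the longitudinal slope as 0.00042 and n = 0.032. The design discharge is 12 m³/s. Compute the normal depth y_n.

y_n = 4.84 m

Manning's equation rearranged: A R^(2/3) = nQ / (1·√S) = 0.032 × 12 / (√0.00042) = 18.74.
Trying y = 5.63 m: A R^(2/3) = 22.36 — high.
Trying y = 4.84 m: A R^(2/3) = 18.76 — matches.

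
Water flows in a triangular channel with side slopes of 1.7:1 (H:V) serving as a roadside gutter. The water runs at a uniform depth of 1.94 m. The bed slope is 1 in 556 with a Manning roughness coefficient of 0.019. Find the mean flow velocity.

V = 1.98 m/s

For a triangular section with side slope z = 1.7: A = zy² = 1.7×1.94² = 6.398 m²; P = 2y√(1+z²) = 2×1.94×1.972 = 7.653 m.
Hydraulic radius R = A/P = 6.398/7.653 = 0.8361 m.
From Manning's equation, V = (1/n) R^(2/3) S^(1/2) = (1/0.019) × 0.8361^(2/3) × 0.001799^(1/2) = 1.98 m/s.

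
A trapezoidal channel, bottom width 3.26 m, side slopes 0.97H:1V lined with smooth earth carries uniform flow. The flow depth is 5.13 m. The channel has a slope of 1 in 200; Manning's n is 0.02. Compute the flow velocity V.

V = 6.35 m/s

With bottom width b = 3.26 m and side slope z = 0.97: A = (b + zy)y = (3.26 + 0.97×5.13)×5.13 = 42.25 m²; P = b + 2y√(1+z²) = 3.26 + 2×5.13×1.393 = 17.55 m.
Hydraulic radius R = A/P = 42.25/17.55 = 2.407 m.
From Manning's equation, V = (1/n) R^(2/3) S^(1/2) = (1/0.02) × 2.407^(2/3) × 0.005^(1/2) = 6.35 m/s.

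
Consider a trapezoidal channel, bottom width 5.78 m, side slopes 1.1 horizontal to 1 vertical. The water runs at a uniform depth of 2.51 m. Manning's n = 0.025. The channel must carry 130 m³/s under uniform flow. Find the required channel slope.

S = 0.0121

With bottom width b = 5.78 m and side slope z = 1.1: A = (b + zy)y = (5.78 + 1.1×2.51)×2.51 = 21.44 m²; P = b + 2y√(1+z²) = 5.78 + 2×2.51×1.487 = 13.24 m.
Hydraulic radius R = A/P = 21.44/13.24 = 1.619 m.
From Manning's equation, S = [nQ / (1 A R^(2/3))]² = [0.025 × 130 / (1 × 21.44 × 1.619^(2/3))]² = 0.0121.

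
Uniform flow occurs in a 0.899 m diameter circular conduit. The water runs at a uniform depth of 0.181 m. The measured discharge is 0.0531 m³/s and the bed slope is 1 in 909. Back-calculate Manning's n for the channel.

n = 0.013

For a circular section of diameter D = 0.899 m at depth y = 0.181 m, the central angle is θ = 2 arccos(1 − 2y/D) = 1.861 rad. Then A = (D²/8)(θ − sin θ) = 0.09124 m² and P = Dθ/2 = 0.8366 m.
Hydraulic radius R = A/P = 0.09124/0.8366 = 0.1091 m.
Rearranging Manning's equation: n = (1/Q) A R^(2/3) S^(1/2) = (1/0.0531) × 0.09124 × 0.1091^(2/3) × √0.0011 = 0.013.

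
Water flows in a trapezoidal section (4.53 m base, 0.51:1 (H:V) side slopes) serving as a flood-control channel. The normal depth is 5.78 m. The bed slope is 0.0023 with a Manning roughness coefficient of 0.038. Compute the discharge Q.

With bottom width b = 4.53 m and side slope z = 0.51: A = (b + zy)y = (4.53 + 0.51×5.78)×5.78 = 43.22 m²; P = b + 2y√(1+z²) = 4.53 + 2×5.78×1.123 = 17.51 m.
Hydraulic radius R = A/P = 43.22/17.51 = 2.469 m.
Manning's equation: Q = (1/n) A R^(2/3) S^(1/2) = (1/0.038) × 43.22 × 2.469^(2/3) × 0.0023^(1/2) = 99.6 m³/s.

Q = 99.6 m³/s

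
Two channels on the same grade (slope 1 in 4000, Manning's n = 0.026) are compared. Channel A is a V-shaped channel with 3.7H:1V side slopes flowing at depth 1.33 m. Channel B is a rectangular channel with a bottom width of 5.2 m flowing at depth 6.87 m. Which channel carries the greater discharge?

Channel A: For a triangular section with side slope z = 3.7: A = zy² = 3.7×1.33² = 6.545 m²; P = 2y√(1+z²) = 2×1.33×3.833 = 10.2 m. Hydraulic radius R = A/P = 6.545/10.2 = 0.642 m. Q_A = (1/0.026)·6.545·0.642^(2/3)·√0.00025 = 2.962 m³/s.
Channel B: Flow area A = b·y = 5.2 × 6.87 = 35.72 m². Wetted perimeter P = b + 2y = 5.2 + 2×6.87 = 18.94 m. Hydraulic radius R = A/P = 35.72/18.94 = 1.886 m. Q_B = (1/0.026)·35.72·1.886^(2/3)·√0.00025 = 33.16 m³/s.
Q_A = 2.962 m³/s vs Q_B = 33.16 m³/s, so channel B carries more.

channel B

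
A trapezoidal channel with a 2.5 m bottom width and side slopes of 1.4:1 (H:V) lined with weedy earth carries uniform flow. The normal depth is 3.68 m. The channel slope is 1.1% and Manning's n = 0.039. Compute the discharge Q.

With bottom width b = 2.5 m and side slope z = 1.4: A = (b + zy)y = (2.5 + 1.4×3.68)×3.68 = 28.16 m²; P = b + 2y√(1+z²) = 2.5 + 2×3.68×1.72 = 15.16 m.
Hydraulic radius R = A/P = 28.16/15.16 = 1.857 m.
Manning's equation: Q = (1/n) A R^(2/3) S^(1/2) = (1/0.039) × 28.16 × 1.857^(2/3) × 0.011^(1/2) = 114 m³/s.

Q = 114 m³/s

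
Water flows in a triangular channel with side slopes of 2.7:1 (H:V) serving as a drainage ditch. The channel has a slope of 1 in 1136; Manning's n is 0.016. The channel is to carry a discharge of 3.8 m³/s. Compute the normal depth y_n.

y_n = 1.09 m

Manning's equation rearranged: A R^(2/3) = nQ / (1·√S) = 0.016 × 3.8 / (√0.0008803) = 2.049.
Try y = 1.23 m: A R^(2/3) = 2.83 — too large.
Try y = 1.09 m: A R^(2/3) = 2.051 — ≈ 2.049.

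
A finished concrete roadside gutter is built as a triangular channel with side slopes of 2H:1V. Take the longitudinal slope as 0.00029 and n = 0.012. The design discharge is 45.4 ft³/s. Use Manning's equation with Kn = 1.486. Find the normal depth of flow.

y_n = 2.98 ft

Manning's equation rearranged: A R^(2/3) = nQ / (1.486·√S) = 0.012 × 45.4 / (1.486 × √0.00029) = 21.53.
Try y = 3.64 ft: A R^(2/3) = 36.67 — too large.
Try y = 2.5 ft: A R^(2/3) = 13.47 — too small.
Try y = 2.98 ft: A R^(2/3) = 21.51 — close enough.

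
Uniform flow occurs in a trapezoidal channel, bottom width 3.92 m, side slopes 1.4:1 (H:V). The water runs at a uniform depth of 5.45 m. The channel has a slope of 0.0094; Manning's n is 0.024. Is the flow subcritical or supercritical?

supercritical

With bottom width b = 3.92 m and side slope z = 1.4: A = (b + zy)y = (3.92 + 1.4×5.45)×5.45 = 62.95 m²; P = b + 2y√(1+z²) = 3.92 + 2×5.45×1.72 = 22.67 m.
Hydraulic radius R = A/P = 62.95/22.67 = 2.776 m.
V = (1/n) R^(2/3) √S = (1/0.024) × 2.776^(2/3) × √0.0094 = 7.98 m/s. Hydraulic depth D_h = A/T = 62.95/19.18 = 3.282 m.
Froude number Fr = V/√(g·D_h) = 7.98/√(9.81×3.282) = 1.41, which is greater than 1, so the flow is supercritical.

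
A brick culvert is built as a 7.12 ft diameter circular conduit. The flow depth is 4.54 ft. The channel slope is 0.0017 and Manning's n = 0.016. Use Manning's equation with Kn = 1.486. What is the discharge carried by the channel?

For a circular section of diameter D = 7.12 ft at depth y = 4.54 ft, the central angle is θ = 2 arccos(1 − 2y/D) = 3.699 rad. Then A = (D²/8)(θ − sin θ) = 26.8 ft² and P = Dθ/2 = 13.17 ft.
Hydraulic radius R = A/P = 26.8/13.17 = 2.035 ft.
Manning's equation: Q = (1.486/n) A R^(2/3) S^(1/2) = (1.486/0.016) × 26.8 × 2.035^(2/3) × 0.0017^(1/2) = 165 ft³/s.

Q = 165 ft³/s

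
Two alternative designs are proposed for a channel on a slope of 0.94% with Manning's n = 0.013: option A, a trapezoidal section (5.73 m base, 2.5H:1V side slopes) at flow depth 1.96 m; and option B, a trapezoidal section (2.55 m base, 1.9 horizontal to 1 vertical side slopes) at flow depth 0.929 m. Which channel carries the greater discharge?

Channel A: With bottom width b = 5.73 m and side slope z = 2.5: A = (b + zy)y = (5.73 + 2.5×1.96)×1.96 = 20.83 m²; P = b + 2y√(1+z²) = 5.73 + 2×1.96×2.693 = 16.28 m. Hydraulic radius R = A/P = 20.83/16.28 = 1.279 m. Q_A = (1/0.013)·20.83·1.279^(2/3)·√0.0094 = 183.1 m³/s.
Channel B: With bottom width b = 2.55 m and side slope z = 1.9: A = (b + zy)y = (2.55 + 1.9×0.929)×0.929 = 4.009 m²; P = b + 2y√(1+z²) = 2.55 + 2×0.929×2.147 = 6.539 m. Hydraulic radius R = A/P = 4.009/6.539 = 0.613 m. Q_B = (1/0.013)·4.009·0.613^(2/3)·√0.0094 = 21.57 m³/s.
Q_A = 183.1 m³/s vs Q_B = 21.57 m³/s, so channel A carries more.

channel A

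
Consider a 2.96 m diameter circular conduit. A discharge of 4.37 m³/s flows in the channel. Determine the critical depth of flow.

y_c = 0.89 m

At critical depth, Q² T / (g A³) = 1, i.e. A³/T = Q²/g = 4.37²/9.81 = 1.947.
Trying y = 0.698 m: A³/T = 0.7563 — short.
Trying y = 1.04 m: A³/T = 3.555 — over.
Trying y = 0.89 m: A³/T = 1.946 — close enough.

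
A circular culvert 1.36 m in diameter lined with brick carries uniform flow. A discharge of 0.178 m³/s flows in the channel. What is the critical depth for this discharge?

At critical depth, Q² T / (g A³) = 1, i.e. A³/T = Q²/g = 0.178²/9.81 = 0.00323.
Try y = 0.186 m: A³/T = 0.001825 — short.
Try y = 0.251 m: A³/T = 0.005935 — over.
Try y = 0.215 m: A³/T = 0.00323 — ≈ 0.00323.

y_c = 0.215 m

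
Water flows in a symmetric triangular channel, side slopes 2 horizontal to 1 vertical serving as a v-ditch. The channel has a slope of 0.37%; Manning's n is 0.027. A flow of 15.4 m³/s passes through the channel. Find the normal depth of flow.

y_n = 1.94 m

Manning's equation rearranged: A R^(2/3) = nQ / (1·√S) = 0.027 × 15.4 / (√0.0037) = 6.836.
Trying y = 2.11 m: A R^(2/3) = 8.566 — high.
Trying y = 1.94 m: A R^(2/3) = 6.847 — matches.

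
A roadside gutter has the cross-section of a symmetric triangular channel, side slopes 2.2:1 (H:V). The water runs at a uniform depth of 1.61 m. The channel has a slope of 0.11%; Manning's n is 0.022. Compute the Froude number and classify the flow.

For a triangular section with side slope z = 2.2: A = zy² = 2.2×1.61² = 5.703 m²; P = 2y√(1+z²) = 2×1.61×2.417 = 7.781 m.
Hydraulic radius R = A/P = 5.703/7.781 = 0.7328 m.
V = (1/n) R^(2/3) √S = (1/0.022) × 0.7328^(2/3) × √0.0011 = 1.225 m/s. Hydraulic depth D_h = A/T = 5.703/7.084 = 0.805 m.
Froude number Fr = V/√(g·D_h) = 1.225/√(9.81×0.805) = 0.436, which is less than 1, so the flow is subcritical.

subcritical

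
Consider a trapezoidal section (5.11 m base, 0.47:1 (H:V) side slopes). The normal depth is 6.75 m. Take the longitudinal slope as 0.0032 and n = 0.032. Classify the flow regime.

subcritical

With bottom width b = 5.11 m and side slope z = 0.47: A = (b + zy)y = (5.11 + 0.47×6.75)×6.75 = 55.91 m²; P = b + 2y√(1+z²) = 5.11 + 2×6.75×1.105 = 20.03 m.
Hydraulic radius R = A/P = 55.91/20.03 = 2.792 m.
V = (1/n) R^(2/3) √S = (1/0.032) × 2.792^(2/3) × √0.0032 = 3.505 m/s. Hydraulic depth D_h = A/T = 55.91/11.46 = 4.881 m.
Froude number Fr = V/√(g·D_h) = 3.505/√(9.81×4.881) = 0.507, which is less than 1, so the flow is subcritical.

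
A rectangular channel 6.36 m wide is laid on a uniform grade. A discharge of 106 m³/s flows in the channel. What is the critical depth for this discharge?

For a rectangular channel, critical depth y_c = (q²/g)^(1/3) where q = Q/b = 106/6.36 = 16.67 m²/s.
So y_c = (16.67²/9.81)^(1/3) = 3.05 m.

y_c = 3.05 m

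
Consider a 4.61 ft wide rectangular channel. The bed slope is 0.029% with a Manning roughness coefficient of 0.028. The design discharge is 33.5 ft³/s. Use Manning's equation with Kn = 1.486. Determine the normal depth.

y_n = 5.77 ft

Manning's equation rearranged: A R^(2/3) = nQ / (1.486·√S) = 0.028 × 33.5 / (1.486 × √0.00029) = 37.07.
Try y = 4.09 ft: A R^(2/3) = 24.42 — too small.
Try y = 6.87 ft: A R^(2/3) = 45.57 — too large.
Try y = 5.77 ft: A R^(2/3) = 37.1 — close enough.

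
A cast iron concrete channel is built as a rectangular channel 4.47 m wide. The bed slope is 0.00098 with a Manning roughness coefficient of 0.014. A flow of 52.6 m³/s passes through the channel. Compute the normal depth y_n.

Manning's equation rearranged: A R^(2/3) = nQ / (1·√S) = 0.014 × 52.6 / (√0.00098) = 23.52.
Trying y = 3.69 m: A R^(2/3) = 20.56 — too small.
Trying y = 5.1 m: A R^(2/3) = 30.59 — too large.
Trying y = 4.11 m: A R^(2/3) = 23.51 — ≈ 23.52.

y_n = 4.11 m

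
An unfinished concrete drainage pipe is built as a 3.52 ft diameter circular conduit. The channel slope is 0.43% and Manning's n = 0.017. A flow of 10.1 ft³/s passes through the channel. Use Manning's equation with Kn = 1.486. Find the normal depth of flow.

Manning's equation rearranged: A R^(2/3) = nQ / (1.486·√S) = 0.017 × 10.1 / (1.486 × √0.0043) = 1.762.
Try y = 0.925 ft: A R^(2/3) = 1.351 — low.
Try y = 1.06 ft: A R^(2/3) = 1.763 — ≈ 1.762.

y_n = 1.06 ft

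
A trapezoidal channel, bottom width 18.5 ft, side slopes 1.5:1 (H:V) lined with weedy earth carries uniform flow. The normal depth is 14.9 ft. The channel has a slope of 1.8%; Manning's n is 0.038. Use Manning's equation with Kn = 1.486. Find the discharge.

Q = 13200 ft³/s

With bottom width b = 18.5 ft and side slope z = 1.5: A = (b + zy)y = (18.5 + 1.5×14.9)×14.9 = 608.7 ft²; P = b + 2y√(1+z²) = 18.5 + 2×14.9×1.803 = 72.22 ft.
Hydraulic radius R = A/P = 608.7/72.22 = 8.428 ft.
Manning's equation: Q = (1.486/n) A R^(2/3) S^(1/2) = (1.486/0.038) × 608.7 × 8.428^(2/3) × 0.018^(1/2) = 13200 ft³/s.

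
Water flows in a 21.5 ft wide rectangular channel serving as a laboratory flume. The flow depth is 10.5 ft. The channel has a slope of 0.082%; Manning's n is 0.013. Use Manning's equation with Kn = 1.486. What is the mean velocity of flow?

V = 9.96 ft/s

Flow area A = b·y = 21.5 × 10.5 = 225.8 ft². Wetted perimeter P = b + 2y = 21.5 + 2×10.5 = 42.5 ft.
Hydraulic radius R = A/P = 225.8/42.5 = 5.312 ft.
From Manning's equation, V = (1.486/n) R^(2/3) S^(1/2) = (1.486/0.013) × 5.312^(2/3) × 0.00082^(1/2) = 9.96 ft/s.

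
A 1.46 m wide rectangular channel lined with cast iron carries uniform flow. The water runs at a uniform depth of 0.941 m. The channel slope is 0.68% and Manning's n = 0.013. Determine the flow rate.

Q = 4.82 m³/s

Flow area A = b·y = 1.46 × 0.941 = 1.374 m². Wetted perimeter P = b + 2y = 1.46 + 2×0.941 = 3.342 m.
Hydraulic radius R = A/P = 1.374/3.342 = 0.4111 m.
Manning's equation: Q = (1/n) A R^(2/3) S^(1/2) = (1/0.013) × 1.374 × 0.4111^(2/3) × 0.0068^(1/2) = 4.82 m³/s.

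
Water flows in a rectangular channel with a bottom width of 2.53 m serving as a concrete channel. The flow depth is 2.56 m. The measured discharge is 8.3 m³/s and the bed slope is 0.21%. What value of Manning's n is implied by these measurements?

Flow area A = b·y = 2.53 × 2.56 = 6.477 m². Wetted perimeter P = b + 2y = 2.53 + 2×2.56 = 7.65 m.
Hydraulic radius R = A/P = 6.477/7.65 = 0.8466 m.
Rearranging Manning's equation: n = (1/Q) A R^(2/3) S^(1/2) = (1/8.3) × 6.477 × 0.8466^(2/3) × √0.0021 = 0.032.

n = 0.032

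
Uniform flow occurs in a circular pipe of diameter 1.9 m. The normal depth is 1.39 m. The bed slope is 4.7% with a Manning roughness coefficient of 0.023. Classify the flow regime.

For a circular section of diameter D = 1.9 m at depth y = 1.39 m, the central angle is θ = 2 arccos(1 − 2y/D) = 4.105 rad. Then A = (D²/8)(θ − sin θ) = 2.223 m² and P = Dθ/2 = 3.899 m.
Hydraulic radius R = A/P = 2.223/3.899 = 0.57 m.
V = (1/n) R^(2/3) √S = (1/0.023) × 0.57^(2/3) × √0.047 = 6.48 m/s. Hydraulic depth D_h = A/T = 2.223/1.684 = 1.32 m.
Froude number Fr = V/√(g·D_h) = 6.48/√(9.81×1.32) = 1.8, which is greater than 1, so the flow is supercritical.

supercritical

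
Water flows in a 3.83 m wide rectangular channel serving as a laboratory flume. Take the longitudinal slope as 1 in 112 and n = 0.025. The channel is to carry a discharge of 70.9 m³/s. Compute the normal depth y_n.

y_n = 4.1 m

Manning's equation rearranged: A R^(2/3) = nQ / (1·√S) = 0.025 × 70.9 / (√0.008929) = 18.76.
Try y = 5.07 m: A R^(2/3) = 24.19 — too large.
Try y = 3.15 m: A R^(2/3) = 13.56 — too small.
Try y = 4.1 m: A R^(2/3) = 18.76 — close enough.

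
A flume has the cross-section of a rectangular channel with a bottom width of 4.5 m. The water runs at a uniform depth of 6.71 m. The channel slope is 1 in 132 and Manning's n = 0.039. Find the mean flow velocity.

Flow area A = b·y = 4.5 × 6.71 = 30.2 m². Wetted perimeter P = b + 2y = 4.5 + 2×6.71 = 17.92 m.
Hydraulic radius R = A/P = 30.2/17.92 = 1.685 m.
From Manning's equation, V = (1/n) R^(2/3) S^(1/2) = (1/0.039) × 1.685^(2/3) × 0.007576^(1/2) = 3.16 m/s.

V = 3.16 m/s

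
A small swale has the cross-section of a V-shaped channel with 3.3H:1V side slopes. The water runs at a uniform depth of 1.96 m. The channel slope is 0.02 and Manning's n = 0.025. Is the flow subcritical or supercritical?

For a triangular section with side slope z = 3.3: A = zy² = 3.3×1.96² = 12.68 m²; P = 2y√(1+z²) = 2×1.96×3.448 = 13.52 m.
Hydraulic radius R = A/P = 12.68/13.52 = 0.9379 m.
V = (1/n) R^(2/3) √S = (1/0.025) × 0.9379^(2/3) × √0.02 = 5.42 m/s. Hydraulic depth D_h = A/T = 12.68/12.94 = 0.98 m.
Froude number Fr = V/√(g·D_h) = 5.42/√(9.81×0.98) = 1.75, which is greater than 1, so the flow is supercritical.

supercritical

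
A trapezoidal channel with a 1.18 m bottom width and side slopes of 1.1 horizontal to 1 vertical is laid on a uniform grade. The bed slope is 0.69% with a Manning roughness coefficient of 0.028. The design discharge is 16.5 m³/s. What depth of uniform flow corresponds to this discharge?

y_n = 1.86 m

Manning's equation rearranged: A R^(2/3) = nQ / (1·√S) = 0.028 × 16.5 / (√0.0069) = 5.562.
Try y = 2.35 m: A R^(2/3) = 9.333 — high.
Try y = 1.61 m: A R^(2/3) = 4.082 — low.
Try y = 1.86 m: A R^(2/3) = 5.569 — ≈ 5.562.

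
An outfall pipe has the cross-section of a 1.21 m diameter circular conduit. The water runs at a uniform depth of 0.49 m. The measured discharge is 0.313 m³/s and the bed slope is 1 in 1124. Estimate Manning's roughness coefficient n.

n = 0.017

For a circular section of diameter D = 1.21 m at depth y = 0.49 m, the central angle is θ = 2 arccos(1 − 2y/D) = 2.759 rad. Then A = (D²/8)(θ − sin θ) = 0.4366 m² and P = Dθ/2 = 1.669 m.
Hydraulic radius R = A/P = 0.4366/1.669 = 0.2616 m.
Rearranging Manning's equation: n = (1/Q) A R^(2/3) S^(1/2) = (1/0.313) × 0.4366 × 0.2616^(2/3) × √0.0008897 = 0.017.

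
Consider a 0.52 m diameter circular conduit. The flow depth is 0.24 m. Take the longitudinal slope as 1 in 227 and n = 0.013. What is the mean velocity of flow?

For a circular section of diameter D = 0.52 m at depth y = 0.24 m, the central angle is θ = 2 arccos(1 − 2y/D) = 2.988 rad. Then A = (D²/8)(θ − sin θ) = 0.0958 m² and P = Dθ/2 = 0.7768 m.
Hydraulic radius R = A/P = 0.0958/0.7768 = 0.1233 m.
From Manning's equation, V = (1/n) R^(2/3) S^(1/2) = (1/0.013) × 0.1233^(2/3) × 0.004405^(1/2) = 1.26 m/s.

V = 1.26 m/s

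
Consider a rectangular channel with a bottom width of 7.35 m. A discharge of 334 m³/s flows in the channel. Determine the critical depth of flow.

y_c = 5.95 m

For a rectangular channel, critical depth y_c = (q²/g)^(1/3) where q = Q/b = 334/7.35 = 45.44 m²/s.
So y_c = (45.44²/9.81)^(1/3) = 5.95 m.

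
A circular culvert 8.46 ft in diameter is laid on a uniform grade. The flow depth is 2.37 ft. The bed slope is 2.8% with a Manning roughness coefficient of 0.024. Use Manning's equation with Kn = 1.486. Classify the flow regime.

supercritical

For a circular section of diameter D = 8.46 ft at depth y = 2.37 ft, the central angle is θ = 2 arccos(1 − 2y/D) = 2.231 rad. Then A = (D²/8)(θ − sin θ) = 12.89 ft² and P = Dθ/2 = 9.437 ft.
Hydraulic radius R = A/P = 12.89/9.437 = 1.366 ft.
V = (1.486/n) R^(2/3) √S = (1.486/0.024) × 1.366^(2/3) × √0.028 = 12.76 ft/s. Hydraulic depth D_h = A/T = 12.89/7.598 = 1.697 ft.
Froude number Fr = V/√(g·D_h) = 12.76/√(32.2×1.697) = 1.73, which is greater than 1, so the flow is supercritical.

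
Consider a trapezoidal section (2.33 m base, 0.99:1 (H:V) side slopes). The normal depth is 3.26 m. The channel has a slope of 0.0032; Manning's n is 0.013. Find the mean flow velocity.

V = 5.89 m/s

With bottom width b = 2.33 m and side slope z = 0.99: A = (b + zy)y = (2.33 + 0.99×3.26)×3.26 = 18.12 m²; P = b + 2y√(1+z²) = 2.33 + 2×3.26×1.407 = 11.5 m.
Hydraulic radius R = A/P = 18.12/11.5 = 1.575 m.
From Manning's equation, V = (1/n) R^(2/3) S^(1/2) = (1/0.013) × 1.575^(2/3) × 0.0032^(1/2) = 5.89 m/s.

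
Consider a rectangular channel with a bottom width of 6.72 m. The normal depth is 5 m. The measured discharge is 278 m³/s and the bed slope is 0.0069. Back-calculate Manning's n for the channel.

n = 0.016

Flow area A = b·y = 6.72 × 5 = 33.6 m². Wetted perimeter P = b + 2y = 6.72 + 2×5 = 16.72 m.
Hydraulic radius R = A/P = 33.6/16.72 = 2.01 m.
Rearranging Manning's equation: n = (1/Q) A R^(2/3) S^(1/2) = (1/278) × 33.6 × 2.01^(2/3) × √0.0069 = 0.016.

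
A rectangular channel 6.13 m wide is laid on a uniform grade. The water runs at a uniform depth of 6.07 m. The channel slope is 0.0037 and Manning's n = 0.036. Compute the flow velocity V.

Flow area A = b·y = 6.13 × 6.07 = 37.21 m². Wetted perimeter P = b + 2y = 6.13 + 2×6.07 = 18.27 m.
Hydraulic radius R = A/P = 37.21/18.27 = 2.037 m.
From Manning's equation, V = (1/n) R^(2/3) S^(1/2) = (1/0.036) × 2.037^(2/3) × 0.0037^(1/2) = 2.71 m/s.

V = 2.71 m/s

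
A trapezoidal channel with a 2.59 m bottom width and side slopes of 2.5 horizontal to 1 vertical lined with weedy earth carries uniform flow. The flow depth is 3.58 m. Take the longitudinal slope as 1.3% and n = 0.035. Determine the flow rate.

Q = 206 m³/s

With bottom width b = 2.59 m and side slope z = 2.5: A = (b + zy)y = (2.59 + 2.5×3.58)×3.58 = 41.31 m²; P = b + 2y√(1+z²) = 2.59 + 2×3.58×2.693 = 21.87 m.
Hydraulic radius R = A/P = 41.31/21.87 = 1.889 m.
Manning's equation: Q = (1/n) A R^(2/3) S^(1/2) = (1/0.035) × 41.31 × 1.889^(2/3) × 0.013^(1/2) = 206 m³/s.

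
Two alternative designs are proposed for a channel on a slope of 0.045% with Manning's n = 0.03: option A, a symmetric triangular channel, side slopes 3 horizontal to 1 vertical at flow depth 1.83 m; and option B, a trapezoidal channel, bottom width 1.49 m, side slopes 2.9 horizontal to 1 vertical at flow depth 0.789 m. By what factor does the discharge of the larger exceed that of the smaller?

Channel A: For a triangular section with side slope z = 3: A = zy² = 3×1.83² = 10.05 m²; P = 2y√(1+z²) = 2×1.83×3.162 = 11.57 m. Hydraulic radius R = A/P = 10.05/11.57 = 0.868 m. Q_A = (1/0.03)·10.05·0.868^(2/3)·√0.00045 = 6.465 m³/s.
Channel B: With bottom width b = 1.49 m and side slope z = 2.9: A = (b + zy)y = (1.49 + 2.9×0.789)×0.789 = 2.981 m²; P = b + 2y√(1+z²) = 1.49 + 2×0.789×3.068 = 6.331 m. Hydraulic radius R = A/P = 2.981/6.331 = 0.4709 m. Q_B = (1/0.03)·2.981·0.4709^(2/3)·√0.00045 = 1.276 m³/s.
The larger discharge is 6.465 m³/s and the smaller is 1.276 m³/s; the ratio is 5.07.

5.07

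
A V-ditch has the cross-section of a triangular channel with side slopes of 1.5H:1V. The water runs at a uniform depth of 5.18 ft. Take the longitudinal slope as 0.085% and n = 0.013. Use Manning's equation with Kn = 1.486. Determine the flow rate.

For a triangular section with side slope z = 1.5: A = zy² = 1.5×5.18² = 40.25 ft²; P = 2y√(1+z²) = 2×5.18×1.803 = 18.68 ft.
Hydraulic radius R = A/P = 40.25/18.68 = 2.155 ft.
Manning's equation: Q = (1.486/n) A R^(2/3) S^(1/2) = (1.486/0.013) × 40.25 × 2.155^(2/3) × 0.00085^(1/2) = 224 ft³/s.

Q = 224 ft³/s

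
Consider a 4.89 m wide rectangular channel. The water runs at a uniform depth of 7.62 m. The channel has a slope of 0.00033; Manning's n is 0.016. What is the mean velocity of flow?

Flow area A = b·y = 4.89 × 7.62 = 37.26 m². Wetted perimeter P = b + 2y = 4.89 + 2×7.62 = 20.13 m.
Hydraulic radius R = A/P = 37.26/20.13 = 1.851 m.
From Manning's equation, V = (1/n) R^(2/3) S^(1/2) = (1/0.016) × 1.851^(2/3) × 0.00033^(1/2) = 1.71 m/s.

V = 1.71 m/s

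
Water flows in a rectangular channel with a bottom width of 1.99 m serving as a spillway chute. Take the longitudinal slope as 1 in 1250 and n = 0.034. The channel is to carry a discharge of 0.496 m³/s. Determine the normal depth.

Manning's equation rearranged: A R^(2/3) = nQ / (1·√S) = 0.034 × 0.496 / (√0.0008) = 0.5962.
Try y = 0.518 m: A R^(2/3) = 0.5028 — short.
Try y = 0.584 m: A R^(2/3) = 0.5968 — matches.

y_n = 0.584 m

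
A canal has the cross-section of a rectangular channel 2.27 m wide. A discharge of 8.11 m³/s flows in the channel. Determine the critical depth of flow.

y_c = 1.09 m

For a rectangular channel, critical depth y_c = (q²/g)^(1/3) where q = Q/b = 8.11/2.27 = 3.573 m²/s.
So y_c = (3.573²/9.81)^(1/3) = 1.09 m.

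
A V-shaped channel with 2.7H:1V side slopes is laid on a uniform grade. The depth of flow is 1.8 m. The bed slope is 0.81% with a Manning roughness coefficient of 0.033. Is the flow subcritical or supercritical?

For a triangular section with side slope z = 2.7: A = zy² = 2.7×1.8² = 8.748 m²; P = 2y√(1+z²) = 2×1.8×2.879 = 10.37 m.
Hydraulic radius R = A/P = 8.748/10.37 = 0.844 m.
V = (1/n) R^(2/3) √S = (1/0.033) × 0.844^(2/3) × √0.0081 = 2.436 m/s. Hydraulic depth D_h = A/T = 8.748/9.72 = 0.9 m.
Froude number Fr = V/√(g·D_h) = 2.436/√(9.81×0.9) = 0.82, which is less than 1, so the flow is subcritical.

subcritical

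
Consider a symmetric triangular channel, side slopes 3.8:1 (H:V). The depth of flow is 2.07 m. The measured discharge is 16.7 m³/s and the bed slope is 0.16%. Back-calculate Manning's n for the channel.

For a triangular section with side slope z = 3.8: A = zy² = 3.8×2.07² = 16.28 m²; P = 2y√(1+z²) = 2×2.07×3.929 = 16.27 m.
Hydraulic radius R = A/P = 16.28/16.27 = 1.001 m.
Rearranging Manning's equation: n = (1/Q) A R^(2/3) S^(1/2) = (1/16.7) × 16.28 × 1.001^(2/3) × √0.0016 = 0.039.

n = 0.039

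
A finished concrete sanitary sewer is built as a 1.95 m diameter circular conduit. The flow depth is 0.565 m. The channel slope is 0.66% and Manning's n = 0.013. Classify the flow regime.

supercritical

For a circular section of diameter D = 1.95 m at depth y = 0.565 m, the central angle is θ = 2 arccos(1 − 2y/D) = 2.274 rad. Then A = (D²/8)(θ − sin θ) = 0.718 m² and P = Dθ/2 = 2.217 m.
Hydraulic radius R = A/P = 0.718/2.217 = 0.3239 m.
V = (1/n) R^(2/3) √S = (1/0.013) × 0.3239^(2/3) × √0.0066 = 2.947 m/s. Hydraulic depth D_h = A/T = 0.718/1.769 = 0.4058 m.
Froude number Fr = V/√(g·D_h) = 2.947/√(9.81×0.4058) = 1.48, which is greater than 1, so the flow is supercritical.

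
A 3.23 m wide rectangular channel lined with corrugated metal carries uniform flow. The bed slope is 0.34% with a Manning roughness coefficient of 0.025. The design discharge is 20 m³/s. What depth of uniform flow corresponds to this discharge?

Manning's equation rearranged: A R^(2/3) = nQ / (1·√S) = 0.025 × 20 / (√0.0034) = 8.575.
Try y = 2.06 m: A R^(2/3) = 6.227 — low.
Try y = 2.9 m: A R^(2/3) = 9.599 — high.
Try y = 2.65 m: A R^(2/3) = 8.579 — close enough.

y_n = 2.65 m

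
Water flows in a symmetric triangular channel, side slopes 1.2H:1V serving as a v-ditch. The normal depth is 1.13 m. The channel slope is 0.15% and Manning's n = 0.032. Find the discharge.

For a triangular section with side slope z = 1.2: A = zy² = 1.2×1.13² = 1.532 m²; P = 2y√(1+z²) = 2×1.13×1.562 = 3.53 m.
Hydraulic radius R = A/P = 1.532/3.53 = 0.434 m.
Manning's equation: Q = (1/n) A R^(2/3) S^(1/2) = (1/0.032) × 1.532 × 0.434^(2/3) × 0.0015^(1/2) = 1.06 m³/s.

Q = 1.06 m³/s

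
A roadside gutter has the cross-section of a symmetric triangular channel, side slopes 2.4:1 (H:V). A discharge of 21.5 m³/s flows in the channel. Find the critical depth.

y_c = 1.75 m

At critical depth, Q² T / (g A³) = 1, i.e. A³/T = Q²/g = 21.5²/9.81 = 47.12.
At y = 1.42 m: A³/T = 16.63 — short.
At y = 2.14 m: A³/T = 129.3 — over.
At y = 1.75 m: A³/T = 47.27 — matches.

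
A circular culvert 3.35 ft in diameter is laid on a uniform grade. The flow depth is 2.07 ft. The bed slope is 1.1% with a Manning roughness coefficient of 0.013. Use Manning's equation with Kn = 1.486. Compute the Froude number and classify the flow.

supercritical

For a circular section of diameter D = 3.35 ft at depth y = 2.07 ft, the central angle is θ = 2 arccos(1 − 2y/D) = 3.618 rad. Then A = (D²/8)(θ − sin θ) = 5.718 ft² and P = Dθ/2 = 6.06 ft.
Hydraulic radius R = A/P = 5.718/6.06 = 0.9436 ft.
V = (1.486/n) R^(2/3) √S = (1.486/0.013) × 0.9436^(2/3) × √0.011 = 11.53 ft/s. Hydraulic depth D_h = A/T = 5.718/3.256 = 1.756 ft.
Froude number Fr = V/√(g·D_h) = 11.53/√(32.2×1.756) = 1.53, which is greater than 1, so the flow is supercritical.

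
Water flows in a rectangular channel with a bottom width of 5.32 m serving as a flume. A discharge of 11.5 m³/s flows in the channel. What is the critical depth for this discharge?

y_c = 0.781 m

For a rectangular channel, critical depth y_c = (q²/g)^(1/3) where q = Q/b = 11.5/5.32 = 2.162 m²/s.
So y_c = (2.162²/9.81)^(1/3) = 0.781 m.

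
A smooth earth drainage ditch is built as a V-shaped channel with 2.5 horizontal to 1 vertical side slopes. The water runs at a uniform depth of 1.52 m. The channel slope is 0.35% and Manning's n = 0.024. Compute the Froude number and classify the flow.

For a triangular section with side slope z = 2.5: A = zy² = 2.5×1.52² = 5.776 m²; P = 2y√(1+z²) = 2×1.52×2.693 = 8.185 m.
Hydraulic radius R = A/P = 5.776/8.185 = 0.7056 m.
V = (1/n) R^(2/3) √S = (1/0.024) × 0.7056^(2/3) × √0.0035 = 1.954 m/s. Hydraulic depth D_h = A/T = 5.776/7.6 = 0.76 m.
Froude number Fr = V/√(g·D_h) = 1.954/√(9.81×0.76) = 0.716, which is less than 1, so the flow is subcritical.

subcritical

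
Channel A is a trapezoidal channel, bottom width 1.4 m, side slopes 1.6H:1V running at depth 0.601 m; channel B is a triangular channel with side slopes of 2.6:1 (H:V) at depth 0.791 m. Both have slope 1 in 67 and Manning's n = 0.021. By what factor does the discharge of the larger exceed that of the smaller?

1.11

Channel A: With bottom width b = 1.4 m and side slope z = 1.6: A = (b + zy)y = (1.4 + 1.6×0.601)×0.601 = 1.419 m²; P = b + 2y√(1+z²) = 1.4 + 2×0.601×1.887 = 3.668 m. Hydraulic radius R = A/P = 1.419/3.668 = 0.387 m. Q_A = (1/0.021)·1.419·0.387^(2/3)·√0.01493 = 4.385 m³/s.
Channel B: For a triangular section with side slope z = 2.6: A = zy² = 2.6×0.791² = 1.627 m²; P = 2y√(1+z²) = 2×0.791×2.786 = 4.407 m. Hydraulic radius R = A/P = 1.627/4.407 = 0.3691 m. Q_B = (1/0.021)·1.627·0.3691^(2/3)·√0.01493 = 4.87 m³/s.
The larger discharge is 4.87 m³/s and the smaller is 4.385 m³/s; the ratio is 1.11.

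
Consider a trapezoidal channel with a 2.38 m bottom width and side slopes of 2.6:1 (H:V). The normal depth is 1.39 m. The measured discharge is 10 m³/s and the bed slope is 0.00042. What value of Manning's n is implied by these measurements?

With bottom width b = 2.38 m and side slope z = 2.6: A = (b + zy)y = (2.38 + 2.6×1.39)×1.39 = 8.332 m²; P = b + 2y√(1+z²) = 2.38 + 2×1.39×2.786 = 10.12 m.
Hydraulic radius R = A/P = 8.332/10.12 = 0.8229 m.
Rearranging Manning's equation: n = (1/Q) A R^(2/3) S^(1/2) = (1/10) × 8.332 × 0.8229^(2/3) × √0.00042 = 0.015.

n = 0.015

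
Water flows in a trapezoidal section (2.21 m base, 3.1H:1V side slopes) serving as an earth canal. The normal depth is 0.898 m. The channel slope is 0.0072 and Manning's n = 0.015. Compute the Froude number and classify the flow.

supercritical

With bottom width b = 2.21 m and side slope z = 3.1: A = (b + zy)y = (2.21 + 3.1×0.898)×0.898 = 4.484 m²; P = b + 2y√(1+z²) = 2.21 + 2×0.898×3.257 = 8.06 m.
Hydraulic radius R = A/P = 4.484/8.06 = 0.5564 m.
V = (1/n) R^(2/3) √S = (1/0.015) × 0.5564^(2/3) × √0.0072 = 3.827 m/s. Hydraulic depth D_h = A/T = 4.484/7.778 = 0.5766 m.
Froude number Fr = V/√(g·D_h) = 3.827/√(9.81×0.5766) = 1.61, which is greater than 1, so the flow is supercritical.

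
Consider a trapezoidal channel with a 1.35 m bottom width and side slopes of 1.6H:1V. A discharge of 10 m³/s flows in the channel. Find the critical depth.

y_c = 1.16 m

At critical depth, Q² T / (g A³) = 1, i.e. A³/T = Q²/g = 10²/9.81 = 10.19.
Trying y = 1.36 m: A³/T = 19.34 — too large.
Trying y = 0.806 m: A³/T = 2.451 — too small.
Trying y = 1.16 m: A³/T = 10.16 — close enough.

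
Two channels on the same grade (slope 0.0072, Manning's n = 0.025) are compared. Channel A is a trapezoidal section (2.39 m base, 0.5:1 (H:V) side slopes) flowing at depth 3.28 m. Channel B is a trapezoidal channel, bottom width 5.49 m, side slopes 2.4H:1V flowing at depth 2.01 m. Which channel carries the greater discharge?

Channel A: With bottom width b = 2.39 m and side slope z = 0.5: A = (b + zy)y = (2.39 + 0.5×3.28)×3.28 = 13.22 m²; P = b + 2y√(1+z²) = 2.39 + 2×3.28×1.118 = 9.724 m. Hydraulic radius R = A/P = 13.22/9.724 = 1.359 m. Q_A = (1/0.025)·13.22·1.359^(2/3)·√0.0072 = 55.05 m³/s.
Channel B: With bottom width b = 5.49 m and side slope z = 2.4: A = (b + zy)y = (5.49 + 2.4×2.01)×2.01 = 20.73 m²; P = b + 2y√(1+z²) = 5.49 + 2×2.01×2.6 = 15.94 m. Hydraulic radius R = A/P = 20.73/15.94 = 1.3 m. Q_B = (1/0.025)·20.73·1.3^(2/3)·√0.0072 = 83.83 m³/s.
Q_A = 55.05 m³/s vs Q_B = 83.83 m³/s, so channel B carries more.

channel B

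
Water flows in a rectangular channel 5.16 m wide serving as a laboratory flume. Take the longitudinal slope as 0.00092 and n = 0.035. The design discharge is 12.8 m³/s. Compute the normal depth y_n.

y_n = 2.46 m

Manning's equation rearranged: A R^(2/3) = nQ / (1·√S) = 0.035 × 12.8 / (√0.00092) = 14.77.
Try y = 2.2 m: A R^(2/3) = 12.73 — too small.
Try y = 2.9 m: A R^(2/3) = 18.42 — too large.
Try y = 2.46 m: A R^(2/3) = 14.8 — ≈ 14.77.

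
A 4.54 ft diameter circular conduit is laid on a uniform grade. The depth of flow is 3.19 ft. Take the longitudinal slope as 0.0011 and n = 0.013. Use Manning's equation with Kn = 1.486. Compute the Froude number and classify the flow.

subcritical

For a circular section of diameter D = 4.54 ft at depth y = 3.19 ft, the central angle is θ = 2 arccos(1 − 2y/D) = 3.976 rad. Then A = (D²/8)(θ − sin θ) = 12.15 ft² and P = Dθ/2 = 9.026 ft.
Hydraulic radius R = A/P = 12.15/9.026 = 1.347 ft.
V = (1.486/n) R^(2/3) √S = (1.486/0.013) × 1.347^(2/3) × √0.0011 = 4.623 ft/s. Hydraulic depth D_h = A/T = 12.15/4.15 = 2.928 ft.
Froude number Fr = V/√(g·D_h) = 4.623/√(32.2×2.928) = 0.476, which is less than 1, so the flow is subcritical.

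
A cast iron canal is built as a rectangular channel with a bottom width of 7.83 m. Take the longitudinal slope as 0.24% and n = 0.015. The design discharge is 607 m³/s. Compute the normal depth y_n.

y_n = 11.6 m

Manning's equation rearranged: A R^(2/3) = nQ / (1·√S) = 0.015 × 607 / (√0.0024) = 185.9.
At y = 8.93 m: A R^(2/3) = 136.3 — too small.
At y = 12.8 m: A R^(2/3) = 208.4 — too large.
At y = 11.6 m: A R^(2/3) = 185.9 — matches.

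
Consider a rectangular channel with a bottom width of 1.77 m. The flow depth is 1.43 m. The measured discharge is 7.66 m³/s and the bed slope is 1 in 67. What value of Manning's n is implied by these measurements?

Flow area A = b·y = 1.77 × 1.43 = 2.531 m². Wetted perimeter P = b + 2y = 1.77 + 2×1.43 = 4.63 m.
Hydraulic radius R = A/P = 2.531/4.63 = 0.5467 m.
Rearranging Manning's equation: n = (1/Q) A R^(2/3) S^(1/2) = (1/7.66) × 2.531 × 0.5467^(2/3) × √0.01493 = 0.027.

n = 0.027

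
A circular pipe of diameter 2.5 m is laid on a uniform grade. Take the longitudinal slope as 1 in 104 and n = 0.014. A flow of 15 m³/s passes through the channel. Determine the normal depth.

Manning's equation rearranged: A R^(2/3) = nQ / (1·√S) = 0.014 × 15 / (√0.009615) = 2.142.
Try y = 1.25 m: A R^(2/3) = 1.794 — too small.
Try y = 1.57 m: A R^(2/3) = 2.582 — too large.
Try y = 1.39 m: A R^(2/3) = 2.139 — ≈ 2.142.

y_n = 1.39 m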